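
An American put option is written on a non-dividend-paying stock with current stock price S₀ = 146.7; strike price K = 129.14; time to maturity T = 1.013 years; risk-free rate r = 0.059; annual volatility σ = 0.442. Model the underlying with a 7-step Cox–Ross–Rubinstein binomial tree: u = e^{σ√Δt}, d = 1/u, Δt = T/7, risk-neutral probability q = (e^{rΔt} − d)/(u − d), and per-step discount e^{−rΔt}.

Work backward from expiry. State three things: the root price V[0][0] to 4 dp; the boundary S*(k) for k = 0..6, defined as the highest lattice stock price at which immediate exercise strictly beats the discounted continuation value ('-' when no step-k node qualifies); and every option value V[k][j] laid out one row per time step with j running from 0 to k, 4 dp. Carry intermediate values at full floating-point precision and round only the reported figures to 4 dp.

price = 13.7112
boundary = - - - - 74.8749 88.5849 104.8053
tree:
13.7112
20.3935 6.8143
29.4273 11.1026 2.3531
40.9027 17.6878 4.2632 0.3540
54.2651 27.3504 7.6770 0.6911 0.0000
65.8532 40.5551 13.7263 1.3494 0.0000 0.0000
75.6479 54.2651 24.3347 2.6347 0.0000 0.0000 0.0000
83.9267 65.8532 40.5551 5.1443 0.0000 0.0000 0.0000 0.0000

Δt=0.14471, u=1.18311, d=0.84523, q=0.48344, disc=e^(-rΔt)=0.99150
k=7 terminal: V=max(K-S,0) → 83.9267 65.8532 40.5551 5.1443 0.0000 0.0000 0.0000 0.0000
k=6: j=0 S=53.4921 intr=75.6479 cont=74.5500 V=75.6479[EX]; j=1 S=74.8749 intr=54.2651 cont=53.1672 V=54.2651[EX]; j=2 S=104.8053 intr=24.3347 cont=23.2368 V=24.3347[EX]; j=3 S=146.7000 intr=0.0000 cont=2.6347 V=2.6347[hold]; j=4 S=205.3416 intr=0.0000 cont=0.0000 V=0.0000[hold]; j=5 S=287.4246 intr=0.0000 cont=0.0000 V=0.0000[hold]; j=6 S=402.3192 intr=0.0000 cont=0.0000 V=0.0000[hold]  S*(6)=104.8053
k=5: j=0 S=63.2868 intr=65.8532 cont=64.7553 V=65.8532[EX]; j=1 S=88.5849 intr=40.5551 cont=39.4572 V=40.5551[EX]; j=2 S=123.9957 intr=5.1443 cont=13.7263 V=13.7263[hold]; j=3 S=173.5616 intr=0.0000 cont=1.3494 V=1.3494[hold]; j=4 S=242.9408 intr=0.0000 cont=0.0000 V=0.0000[hold]; j=5 S=340.0535 intr=0.0000 cont=0.0000 V=0.0000[hold]  S*(5)=88.5849
k=4: j=0 S=74.8749 intr=54.2651 cont=53.1672 V=54.2651[EX]; j=1 S=104.8053 intr=24.3347 cont=27.3504 V=27.3504[hold]; j=2 S=146.7000 intr=0.0000 cont=7.6770 V=7.6770[hold]; j=3 S=205.3416 intr=0.0000 cont=0.6911 V=0.6911[hold]; j=4 S=287.4246 intr=0.0000 cont=0.0000 V=0.0000[hold]  S*(4)=74.8749
k=3: j=0 S=88.5849 intr=40.5551 cont=40.9027 V=40.9027[hold]; j=1 S=123.9957 intr=5.1443 cont=17.6878 V=17.6878[hold]; j=2 S=173.5616 intr=0.0000 cont=4.2632 V=4.2632[hold]; j=3 S=242.9408 intr=0.0000 cont=0.3540 V=0.3540[hold]  S*(3)=-
k=2: j=0 S=104.8053 intr=24.3347 cont=29.4273 V=29.4273[hold]; j=1 S=146.7000 intr=0.0000 cont=11.1026 V=11.1026[hold]; j=2 S=205.3416 intr=0.0000 cont=2.3531 V=2.3531[hold]  S*(2)=-
k=1: j=0 S=123.9957 intr=5.1443 cont=20.3935 V=20.3935[hold]; j=1 S=173.5616 intr=0.0000 cont=6.8143 V=6.8143[hold]  S*(1)=-
k=0: j=0 S=146.7000 intr=0.0000 cont=13.7112 V=13.7112[hold]  S*(0)=-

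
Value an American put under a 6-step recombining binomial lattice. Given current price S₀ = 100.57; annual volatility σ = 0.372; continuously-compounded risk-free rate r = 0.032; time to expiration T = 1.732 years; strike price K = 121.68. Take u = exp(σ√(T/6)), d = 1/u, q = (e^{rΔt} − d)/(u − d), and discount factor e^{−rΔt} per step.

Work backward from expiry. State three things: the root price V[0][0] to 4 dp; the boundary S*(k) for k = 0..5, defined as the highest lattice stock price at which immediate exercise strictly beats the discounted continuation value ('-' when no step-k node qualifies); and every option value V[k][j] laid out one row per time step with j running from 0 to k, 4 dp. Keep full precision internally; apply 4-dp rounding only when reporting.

price = 30.9386
boundary = - - 67.4320 55.2160 67.4320 82.3507
tree:
30.9386
41.7295 19.5349
54.2480 28.6148 9.8121
66.4640 40.3590 16.1046 3.0008
76.4670 54.2480 25.6919 5.7498 0.0000
84.6578 66.4640 39.3293 11.0172 0.0000 0.0000
91.3647 76.4670 54.2480 21.1100 0.0000 0.0000 0.0000

params: Δt=0.28867 u=1.22124 d=0.81884 q=0.47326 e^(-rΔt)=0.99081
t_6 payoffs: 91.3647 76.4670 54.2480 21.1100 0.0000 0.0000 0.0000
t_5: node(5,0) S=37.0222 payoff=84.6578 vs cont=83.5389 → 84.6578 [stop]  node(5,1) S=55.2160 payoff=66.4640 vs cont=65.3452 → 66.4640 [stop]  node(5,2) S=82.3507 payoff=39.3293 vs cont=38.2105 → 39.3293 [stop]  node(5,3) S=122.8201 payoff=0.0000 vs cont=11.0172 → 11.0172 [wait]  node(5,4) S=183.1774 payoff=0.0000 vs cont=0.0000 → 0.0000 [wait]  node(5,5) S=273.1960 payoff=0.0000 vs cont=0.0000 → 0.0000 [wait]  ⇒ S*(5)=82.3507
t_4: node(4,0) S=45.2130 payoff=76.4670 vs cont=75.3481 → 76.4670 [stop]  node(4,1) S=67.4320 payoff=54.2480 vs cont=53.1292 → 54.2480 [stop]  node(4,2) S=100.5700 payoff=21.1100 vs cont=25.6919 → 25.6919 [wait]  node(4,3) S=149.9929 payoff=0.0000 vs cont=5.7498 → 5.7498 [wait]  node(4,4) S=223.7037 payoff=0.0000 vs cont=0.0000 → 0.0000 [wait]  ⇒ S*(4)=67.4320
t_3: node(3,0) S=55.2160 payoff=66.4640 vs cont=65.3452 → 66.4640 [stop]  node(3,1) S=82.3507 payoff=39.3293 vs cont=40.3590 → 40.3590 [wait]  node(3,2) S=122.8201 payoff=0.0000 vs cont=16.1046 → 16.1046 [wait]  node(3,3) S=183.1774 payoff=0.0000 vs cont=3.0008 → 3.0008 [wait]  ⇒ S*(3)=55.2160
t_2: node(2,0) S=67.4320 payoff=54.2480 vs cont=53.6120 → 54.2480 [stop]  node(2,1) S=100.5700 payoff=21.1100 vs cont=28.6148 → 28.6148 [wait]  node(2,2) S=149.9929 payoff=0.0000 vs cont=9.8121 → 9.8121 [wait]  ⇒ S*(2)=67.4320
t_1: node(1,0) S=82.3507 payoff=39.3293 vs cont=41.7295 → 41.7295 [wait]  node(1,1) S=122.8201 payoff=0.0000 vs cont=19.5349 → 19.5349 [wait]  ⇒ S*(1)=-
t_0: node(0,0) S=100.5700 payoff=21.1100 vs cont=30.9386 → 30.9386 [wait]  ⇒ S*(0)=-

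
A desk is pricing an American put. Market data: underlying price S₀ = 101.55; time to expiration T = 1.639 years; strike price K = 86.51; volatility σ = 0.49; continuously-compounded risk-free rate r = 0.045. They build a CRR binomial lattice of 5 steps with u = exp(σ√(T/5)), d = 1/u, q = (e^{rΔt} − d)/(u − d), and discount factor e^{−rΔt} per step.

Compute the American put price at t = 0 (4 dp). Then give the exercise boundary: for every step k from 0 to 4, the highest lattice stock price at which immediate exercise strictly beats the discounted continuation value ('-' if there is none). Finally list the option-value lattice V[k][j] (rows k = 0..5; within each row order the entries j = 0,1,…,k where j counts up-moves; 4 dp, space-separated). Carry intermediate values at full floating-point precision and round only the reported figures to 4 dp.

price = 14.3159
boundary = - - - 43.7688 57.9432
tree:
14.3159
21.3377 6.4206
30.8349 10.7235 1.5059
42.7412 17.6610 2.8116 0.0000
53.4483 28.5668 5.2497 0.0000 0.0000
61.5361 42.7412 9.8019 0.0000 0.0000 0.0000

Δt=0.32780  u=1.32385  d=0.75537  q=0.45646  discount=0.98536
step 5 (expiry): payoffs max(K−S,0) = 61.5361 42.7412 9.8019 0.0000 0.0000 0.0000
step 4: (k=4,j=0): S=33.0617, (K−S)⁺=53.4483, hold=52.1815 ⇒ V=53.4483 exercise | (k=4,j=1): S=57.9432, (K−S)⁺=28.5668, hold=27.3000 ⇒ V=28.5668 exercise | (k=4,j=2): S=101.5500, (K−S)⁺=0.0000, hold=5.2497 ⇒ V=5.2497 continue | (k=4,j=3): S=177.9742, (K−S)⁺=0.0000, hold=0.0000 ⇒ V=0.0000 continue | (k=4,j=4): S=311.9136, (K−S)⁺=0.0000, hold=0.0000 ⇒ V=0.0000 continue  boundary S*=57.9432
step 3: (k=3,j=0): S=43.7688, (K−S)⁺=42.7412, hold=41.4745 ⇒ V=42.7412 exercise | (k=3,j=1): S=76.7081, (K−S)⁺=9.8019, hold=17.6610 ⇒ V=17.6610 continue | (k=3,j=2): S=134.4369, (K−S)⁺=0.0000, hold=2.8116 ⇒ V=2.8116 continue | (k=3,j=3): S=235.6111, (K−S)⁺=0.0000, hold=0.0000 ⇒ V=0.0000 continue  boundary S*=43.7688
step 2: (k=2,j=0): S=57.9432, (K−S)⁺=28.5668, hold=30.8349 ⇒ V=30.8349 continue | (k=2,j=1): S=101.5500, (K−S)⁺=0.0000, hold=10.7235 ⇒ V=10.7235 continue | (k=2,j=2): S=177.9742, (K−S)⁺=0.0000, hold=1.5059 ⇒ V=1.5059 continue  boundary S*=-
step 1: (k=1,j=0): S=76.7081, (K−S)⁺=9.8019, hold=21.3377 ⇒ V=21.3377 continue | (k=1,j=1): S=134.4369, (K−S)⁺=0.0000, hold=6.4206 ⇒ V=6.4206 continue  boundary S*=-
step 0: (k=0,j=0): S=101.5500, (K−S)⁺=0.0000, hold=14.3159 ⇒ V=14.3159 continue  boundary S*=-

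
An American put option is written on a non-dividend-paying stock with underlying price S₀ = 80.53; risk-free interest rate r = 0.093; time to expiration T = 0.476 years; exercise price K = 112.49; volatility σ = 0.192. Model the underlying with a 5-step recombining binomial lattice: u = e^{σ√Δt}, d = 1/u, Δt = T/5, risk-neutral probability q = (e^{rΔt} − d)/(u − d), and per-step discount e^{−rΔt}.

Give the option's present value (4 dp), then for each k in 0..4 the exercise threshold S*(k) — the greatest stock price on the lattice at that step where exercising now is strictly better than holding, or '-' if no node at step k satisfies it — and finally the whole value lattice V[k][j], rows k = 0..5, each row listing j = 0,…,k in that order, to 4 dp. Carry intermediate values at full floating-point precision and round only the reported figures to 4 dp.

price = 31.9600
boundary = 80.5300 85.4448 90.6595 96.1925 102.0632
tree:
31.9600
36.5921 27.0452
40.9577 31.9600 21.8305
45.0723 36.5921 27.0452 16.2975
48.9502 40.9577 31.9600 21.8305 10.4268
52.6050 45.0723 36.5921 27.0452 16.2975 4.1978

Δt=0.09520  u=1.06103  d=0.94248  q=0.56021  discount=0.99119
step 5 (expiry): payoffs max(K−S,0) = 52.6050 45.0723 36.5921 27.0452 16.2975 4.1978
step 4: (k=4,j=0): S=63.5398, (K−S)⁺=48.9502, hold=47.9586 ⇒ V=48.9502 exercise | (k=4,j=1): S=71.5323, (K−S)⁺=40.9577, hold=39.9662 ⇒ V=40.9577 exercise | (k=4,j=2): S=80.5300, (K−S)⁺=31.9600, hold=30.9685 ⇒ V=31.9600 exercise | (k=4,j=3): S=90.6595, (K−S)⁺=21.8305, hold=20.8389 ⇒ V=21.8305 exercise | (k=4,j=4): S=102.0632, (K−S)⁺=10.4268, hold=9.4352 ⇒ V=10.4268 exercise  boundary S*=102.0632
step 3: (k=3,j=0): S=67.4177, (K−S)⁺=45.0723, hold=44.0807 ⇒ V=45.0723 exercise | (k=3,j=1): S=75.8979, (K−S)⁺=36.5921, hold=35.6005 ⇒ V=36.5921 exercise | (k=3,j=2): S=85.4448, (K−S)⁺=27.0452, hold=26.0537 ⇒ V=27.0452 exercise | (k=3,j=3): S=96.1925, (K−S)⁺=16.2975, hold=15.3059 ⇒ V=16.2975 exercise  boundary S*=96.1925
step 2: (k=2,j=0): S=71.5323, (K−S)⁺=40.9577, hold=39.9662 ⇒ V=40.9577 exercise | (k=2,j=1): S=80.5300, (K−S)⁺=31.9600, hold=30.9685 ⇒ V=31.9600 exercise | (k=2,j=2): S=90.6595, (K−S)⁺=21.8305, hold=20.8389 ⇒ V=21.8305 exercise  boundary S*=90.6595
step 1: (k=1,j=0): S=75.8979, (K−S)⁺=36.5921, hold=35.6005 ⇒ V=36.5921 exercise | (k=1,j=1): S=85.4448, (K−S)⁺=27.0452, hold=26.0537 ⇒ V=27.0452 exercise  boundary S*=85.4448
step 0: (k=0,j=0): S=80.5300, (K−S)⁺=31.9600, hold=30.9685 ⇒ V=31.9600 exercise  boundary S*=80.5300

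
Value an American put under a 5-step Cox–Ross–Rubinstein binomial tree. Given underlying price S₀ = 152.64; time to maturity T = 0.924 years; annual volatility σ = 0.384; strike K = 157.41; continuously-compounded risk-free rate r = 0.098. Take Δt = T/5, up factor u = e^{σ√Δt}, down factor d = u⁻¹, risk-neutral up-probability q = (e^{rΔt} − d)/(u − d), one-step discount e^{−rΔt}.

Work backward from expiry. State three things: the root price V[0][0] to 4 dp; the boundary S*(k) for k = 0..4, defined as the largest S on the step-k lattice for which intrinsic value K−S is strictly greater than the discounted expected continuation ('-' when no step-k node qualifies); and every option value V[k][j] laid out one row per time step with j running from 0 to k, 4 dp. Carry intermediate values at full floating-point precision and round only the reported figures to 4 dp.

price = 19.9812
boundary = - - 109.7200 93.0239 109.7200
tree:
19.9812
31.4992 9.7980
47.6900 17.3062 3.0452
64.3861 29.5098 6.3795 0.0000
78.5416 47.6900 13.3644 0.0000 0.0000
90.5430 64.3861 27.9973 0.0000 0.0000 0.0000

params: Δt=0.18480 u=1.17948 d=0.84783 q=0.51393 e^(-rΔt)=0.98205
t_5 payoffs: 90.5430 64.3861 27.9973 0.0000 0.0000 0.0000
t_4: node(4,0) S=78.8684 payoff=78.5416 vs cont=75.7165 → 78.5416 [stop]  node(4,1) S=109.7200 payoff=47.6900 vs cont=44.8649 → 47.6900 [stop]  node(4,2) S=152.6400 payoff=4.7700 vs cont=13.3644 → 13.3644 [wait]  node(4,3) S=212.3494 payoff=0.0000 vs cont=0.0000 → 0.0000 [wait]  node(4,4) S=295.4157 payoff=0.0000 vs cont=0.0000 → 0.0000 [wait]  ⇒ S*(4)=109.7200
t_3: node(3,0) S=93.0239 payoff=64.3861 vs cont=61.5610 → 64.3861 [stop]  node(3,1) S=129.4127 payoff=27.9973 vs cont=29.5098 → 29.5098 [wait]  node(3,2) S=180.0361 payoff=0.0000 vs cont=6.3795 → 6.3795 [wait]  node(3,3) S=250.4623 payoff=0.0000 vs cont=0.0000 → 0.0000 [wait]  ⇒ S*(3)=93.0239
t_2: node(2,0) S=109.7200 payoff=47.6900 vs cont=45.6283 → 47.6900 [stop]  node(2,1) S=152.6400 payoff=4.7700 vs cont=17.3062 → 17.3062 [wait]  node(2,2) S=212.3494 payoff=0.0000 vs cont=3.0452 → 3.0452 [wait]  ⇒ S*(2)=109.7200
t_1: node(1,0) S=129.4127 payoff=27.9973 vs cont=31.4992 → 31.4992 [wait]  node(1,1) S=180.0361 payoff=0.0000 vs cont=9.7980 → 9.7980 [wait]  ⇒ S*(1)=-
t_0: node(0,0) S=152.6400 payoff=4.7700 vs cont=19.9812 → 19.9812 [wait]  ⇒ S*(0)=-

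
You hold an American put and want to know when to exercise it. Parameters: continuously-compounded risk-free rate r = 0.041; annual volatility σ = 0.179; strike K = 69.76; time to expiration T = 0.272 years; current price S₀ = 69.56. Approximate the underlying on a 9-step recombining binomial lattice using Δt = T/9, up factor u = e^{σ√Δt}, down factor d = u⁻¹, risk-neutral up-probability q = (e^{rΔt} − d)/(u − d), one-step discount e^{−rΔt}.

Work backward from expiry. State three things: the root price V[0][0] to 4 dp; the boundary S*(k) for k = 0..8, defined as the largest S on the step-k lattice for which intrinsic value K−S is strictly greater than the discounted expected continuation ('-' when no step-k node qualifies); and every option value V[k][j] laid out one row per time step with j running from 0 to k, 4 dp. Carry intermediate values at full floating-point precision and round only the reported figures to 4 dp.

price = 2.4379
boundary = - - - - 61.4188 63.3601 61.4188 63.3601 65.3628
tree:
2.4379
3.4769 1.4541
4.8140 2.2117 0.7359
6.4500 3.2671 1.2117 0.2845
8.3412 4.6641 1.9443 0.5167 0.0640
10.2230 6.3999 3.0219 0.9225 0.1314 0.0000
12.0472 8.3412 4.5115 1.6102 0.2697 0.0000 0.0000
13.8154 10.2230 6.3999 2.7236 0.5535 0.0000 0.0000 0.0000
15.5295 12.0472 8.3412 4.3972 1.1359 0.0000 0.0000 0.0000 0.0000
17.1911 13.8154 10.2230 6.3999 2.3313 0.0000 0.0000 0.0000 0.0000 0.0000

Δt=0.03022, u=1.03161, d=0.96936, q=0.51214, disc=e^(-rΔt)=0.99876
k=9 terminal: V=max(K-S,0) → 17.1911 13.8154 10.2230 6.3999 2.3313 0.0000 0.0000 0.0000 0.0000 0.0000
k=8: j=0 S=54.2305 intr=15.5295 cont=15.4431 V=15.5295[EX]; j=1 S=57.7128 intr=12.0472 cont=11.9608 V=12.0472[EX]; j=2 S=61.4188 intr=8.3412 cont=8.2548 V=8.3412[EX]; j=3 S=65.3628 intr=4.3972 cont=4.3108 V=4.3972[EX]; j=4 S=69.5600 intr=0.2000 cont=1.1359 V=1.1359[hold]; j=5 S=74.0267 intr=0.0000 cont=0.0000 V=0.0000[hold]; j=6 S=78.7803 intr=0.0000 cont=0.0000 V=0.0000[hold]; j=7 S=83.8391 intr=0.0000 cont=0.0000 V=0.0000[hold]; j=8 S=89.2228 intr=0.0000 cont=0.0000 V=0.0000[hold]  S*(8)=65.3628
k=7: j=0 S=55.9446 intr=13.8154 cont=13.7290 V=13.8154[EX]; j=1 S=59.5370 intr=10.2230 cont=10.1366 V=10.2230[EX]; j=2 S=63.3601 intr=6.3999 cont=6.3135 V=6.3999[EX]; j=3 S=67.4287 intr=2.3313 cont=2.7236 V=2.7236[hold]; j=4 S=71.7586 intr=0.0000 cont=0.5535 V=0.5535[hold]; j=5 S=76.3665 intr=0.0000 cont=0.0000 V=0.0000[hold]; j=6 S=81.2704 intr=0.0000 cont=0.0000 V=0.0000[hold]; j=7 S=86.4891 intr=0.0000 cont=0.0000 V=0.0000[hold]  S*(7)=63.3601
k=6: j=0 S=57.7128 intr=12.0472 cont=11.9608 V=12.0472[EX]; j=1 S=61.4188 intr=8.3412 cont=8.2548 V=8.3412[EX]; j=2 S=65.3628 intr=4.3972 cont=4.5115 V=4.5115[hold]; j=3 S=69.5600 intr=0.2000 cont=1.6102 V=1.6102[hold]; j=4 S=74.0267 intr=0.0000 cont=0.2697 V=0.2697[hold]; j=5 S=78.7803 intr=0.0000 cont=0.0000 V=0.0000[hold]; j=6 S=83.8391 intr=0.0000 cont=0.0000 V=0.0000[hold]  S*(6)=61.4188
k=5: j=0 S=59.5370 intr=10.2230 cont=10.1366 V=10.2230[EX]; j=1 S=63.3601 intr=6.3999 cont=6.3720 V=6.3999[EX]; j=2 S=67.4287 intr=2.3313 cont=3.0219 V=3.0219[hold]; j=3 S=71.7586 intr=0.0000 cont=0.9225 V=0.9225[hold]; j=4 S=76.3665 intr=0.0000 cont=0.1314 V=0.1314[hold]; j=5 S=81.2704 intr=0.0000 cont=0.0000 V=0.0000[hold]  S*(5)=63.3601
k=4: j=0 S=61.4188 intr=8.3412 cont=8.2548 V=8.3412[EX]; j=1 S=65.3628 intr=4.3972 cont=4.6641 V=4.6641[hold]; j=2 S=69.5600 intr=0.2000 cont=1.9443 V=1.9443[hold]; j=3 S=74.0267 intr=0.0000 cont=0.5167 V=0.5167[hold]; j=4 S=78.7803 intr=0.0000 cont=0.0640 V=0.0640[hold]  S*(4)=61.4188
k=3: j=0 S=63.3601 intr=6.3999 cont=6.4500 V=6.4500[hold]; j=1 S=67.4287 intr=2.3313 cont=3.2671 V=3.2671[hold]; j=2 S=71.7586 intr=0.0000 cont=1.2117 V=1.2117[hold]; j=3 S=76.3665 intr=0.0000 cont=0.2845 V=0.2845[hold]  S*(3)=-
k=2: j=0 S=65.3628 intr=4.3972 cont=4.8140 V=4.8140[hold]; j=1 S=69.5600 intr=0.2000 cont=2.2117 V=2.2117[hold]; j=2 S=74.0267 intr=0.0000 cont=0.7359 V=0.7359[hold]  S*(2)=-
k=1: j=0 S=67.4287 intr=2.3313 cont=3.4769 V=3.4769[hold]; j=1 S=71.7586 intr=0.0000 cont=1.4541 V=1.4541[hold]  S*(1)=-
k=0: j=0 S=69.5600 intr=0.2000 cont=2.4379 V=2.4379[hold]  S*(0)=-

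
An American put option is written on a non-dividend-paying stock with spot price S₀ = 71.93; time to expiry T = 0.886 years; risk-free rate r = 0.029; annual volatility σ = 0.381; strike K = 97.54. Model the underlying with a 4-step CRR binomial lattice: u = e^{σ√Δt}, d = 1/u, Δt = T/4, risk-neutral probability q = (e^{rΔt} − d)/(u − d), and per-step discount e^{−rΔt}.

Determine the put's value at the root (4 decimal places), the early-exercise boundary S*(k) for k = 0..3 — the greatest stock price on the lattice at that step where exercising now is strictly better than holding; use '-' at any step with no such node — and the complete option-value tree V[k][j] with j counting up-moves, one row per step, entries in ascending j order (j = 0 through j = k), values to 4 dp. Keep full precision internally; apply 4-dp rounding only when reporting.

price = 27.5091
boundary = - 60.1223 50.2529 60.1223
tree:
27.5091
37.4177 16.8512
47.2871 25.8893 7.0175
55.5364 37.4177 13.4059 0.0000
62.4316 47.2871 25.6100 0.0000 0.0000

Δt=0.22150, u=1.19640, d=0.83584, q=0.47316, disc=e^(-rΔt)=0.99360
k=4 terminal: V=max(K-S,0) → 62.4316 47.2871 25.6100 0.0000 0.0000
k=3: j=0 S=42.0036 intr=55.5364 cont=54.9119 V=55.5364[EX]; j=1 S=60.1223 intr=37.4177 cont=36.7932 V=37.4177[EX]; j=2 S=86.0567 intr=11.4833 cont=13.4059 V=13.4059[hold]; j=3 S=123.1783 intr=0.0000 cont=0.0000 V=0.0000[hold]  S*(3)=60.1223
k=2: j=0 S=50.2529 intr=47.2871 cont=46.6626 V=47.2871[EX]; j=1 S=71.9300 intr=25.6100 cont=25.8893 V=25.8893[hold]; j=2 S=102.9578 intr=0.0000 cont=7.0175 V=7.0175[hold]  S*(2)=50.2529
k=1: j=0 S=60.1223 intr=37.4177 cont=36.9245 V=37.4177[EX]; j=1 S=86.0567 intr=11.4833 cont=16.8512 V=16.8512[hold]  S*(1)=60.1223
k=0: j=0 S=71.9300 intr=25.6100 cont=27.5091 V=27.5091[hold]  S*(0)=-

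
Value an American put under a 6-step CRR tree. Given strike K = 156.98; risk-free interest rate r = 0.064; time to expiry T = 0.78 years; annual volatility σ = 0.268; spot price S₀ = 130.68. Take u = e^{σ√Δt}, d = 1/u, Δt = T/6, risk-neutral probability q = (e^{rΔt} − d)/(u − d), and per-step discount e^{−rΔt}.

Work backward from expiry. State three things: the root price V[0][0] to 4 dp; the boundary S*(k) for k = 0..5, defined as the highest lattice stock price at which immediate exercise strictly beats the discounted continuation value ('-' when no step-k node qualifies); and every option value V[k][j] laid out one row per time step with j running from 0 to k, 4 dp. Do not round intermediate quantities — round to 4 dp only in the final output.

price = 27.1604
boundary = - 118.6435 107.7156 118.6435 130.6800 143.9377
tree:
27.1604
38.3365 17.2408
49.2644 26.3915 9.0385
59.1858 38.3365 15.7470 2.9674
68.1933 49.2644 26.3000 6.2211 0.0000
76.3712 59.1858 38.3365 13.0423 0.0000 0.0000
83.7958 68.1933 49.2644 26.3000 0.0000 0.0000 0.0000

Δt=0.13000  u=1.10145  d=0.90789  q=0.51903  discount=0.99171
step 6 (expiry): payoffs max(K−S,0) = 83.7958 68.1933 49.2644 26.3000 0.0000 0.0000 0.0000
step 5: (k=5,j=0): S=80.6088, (K−S)⁺=76.3712, hold=75.0706 ⇒ V=76.3712 exercise | (k=5,j=1): S=97.7942, (K−S)⁺=59.1858, hold=57.8851 ⇒ V=59.1858 exercise | (k=5,j=2): S=118.6435, (K−S)⁺=38.3365, hold=37.0359 ⇒ V=38.3365 exercise | (k=5,j=3): S=143.9377, (K−S)⁺=13.0423, hold=12.5448 ⇒ V=13.0423 exercise | (k=5,j=4): S=174.6245, (K−S)⁺=0.0000, hold=0.0000 ⇒ V=0.0000 continue | (k=5,j=5): S=211.8536, (K−S)⁺=0.0000, hold=0.0000 ⇒ V=0.0000 continue  boundary S*=143.9377
step 4: (k=4,j=0): S=88.7867, (K−S)⁺=68.1933, hold=66.8927 ⇒ V=68.1933 exercise | (k=4,j=1): S=107.7156, (K−S)⁺=49.2644, hold=47.9638 ⇒ V=49.2644 exercise | (k=4,j=2): S=130.6800, (K−S)⁺=26.3000, hold=24.9993 ⇒ V=26.3000 exercise | (k=4,j=3): S=158.5404, (K−S)⁺=0.0000, hold=6.2211 ⇒ V=6.2211 continue | (k=4,j=4): S=192.3404, (K−S)⁺=0.0000, hold=0.0000 ⇒ V=0.0000 continue  boundary S*=130.6800
step 3: (k=3,j=0): S=97.7942, (K−S)⁺=59.1858, hold=57.8851 ⇒ V=59.1858 exercise | (k=3,j=1): S=118.6435, (K−S)⁺=38.3365, hold=37.0359 ⇒ V=38.3365 exercise | (k=3,j=2): S=143.9377, (K−S)⁺=13.0423, hold=15.7470 ⇒ V=15.7470 continue | (k=3,j=3): S=174.6245, (K−S)⁺=0.0000, hold=2.9674 ⇒ V=2.9674 continue  boundary S*=118.6435
step 2: (k=2,j=0): S=107.7156, (K−S)⁺=49.2644, hold=47.9638 ⇒ V=49.2644 exercise | (k=2,j=1): S=130.6800, (K−S)⁺=26.3000, hold=26.3915 ⇒ V=26.3915 continue | (k=2,j=2): S=158.5404, (K−S)⁺=0.0000, hold=9.0385 ⇒ V=9.0385 continue  boundary S*=107.7156
step 1: (k=1,j=0): S=118.6435, (K−S)⁺=38.3365, hold=37.0830 ⇒ V=38.3365 exercise | (k=1,j=1): S=143.9377, (K−S)⁺=13.0423, hold=17.2408 ⇒ V=17.2408 continue  boundary S*=118.6435
step 0: (k=0,j=0): S=130.6800, (K−S)⁺=26.3000, hold=27.1604 ⇒ V=27.1604 continue  boundary S*=-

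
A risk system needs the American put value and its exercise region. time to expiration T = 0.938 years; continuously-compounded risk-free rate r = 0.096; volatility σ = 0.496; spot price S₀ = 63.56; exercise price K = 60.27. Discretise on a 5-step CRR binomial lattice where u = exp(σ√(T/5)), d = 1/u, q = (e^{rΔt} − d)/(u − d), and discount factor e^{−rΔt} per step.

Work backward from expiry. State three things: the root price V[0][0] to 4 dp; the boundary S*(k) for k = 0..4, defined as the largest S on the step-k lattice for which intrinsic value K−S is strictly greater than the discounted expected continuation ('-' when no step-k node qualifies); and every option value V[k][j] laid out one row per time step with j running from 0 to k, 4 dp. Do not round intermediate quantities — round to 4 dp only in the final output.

price = 8.4387
boundary = - - - 33.3644 41.3603
tree:
8.4387
12.9389 4.0401
19.1156 6.9520 1.1410
26.9056 11.6689 2.2710 0.0000
33.3557 18.9097 4.5204 0.0000 0.0000
38.5588 26.9056 8.9976 0.0000 0.0000 0.0000

Δt=0.18760  u=1.23965  d=0.80668  q=0.48847  discount=0.98215
step 5 (expiry): payoffs max(K−S,0) = 38.5588 26.9056 8.9976 0.0000 0.0000 0.0000
step 4: (k=4,j=0): S=26.9143, (K−S)⁺=33.3557, hold=32.2800 ⇒ V=33.3557 exercise | (k=4,j=1): S=41.3603, (K−S)⁺=18.9097, hold=17.8340 ⇒ V=18.9097 exercise | (k=4,j=2): S=63.5600, (K−S)⁺=0.0000, hold=4.5204 ⇒ V=4.5204 continue | (k=4,j=3): S=97.6752, (K−S)⁺=0.0000, hold=0.0000 ⇒ V=0.0000 continue | (k=4,j=4): S=150.1013, (K−S)⁺=0.0000, hold=0.0000 ⇒ V=0.0000 continue  boundary S*=41.3603
step 3: (k=3,j=0): S=33.3644, (K−S)⁺=26.9056, hold=25.8299 ⇒ V=26.9056 exercise | (k=3,j=1): S=51.2724, (K−S)⁺=8.9976, hold=11.6689 ⇒ V=11.6689 continue | (k=3,j=2): S=78.7923, (K−S)⁺=0.0000, hold=2.2710 ⇒ V=2.2710 continue | (k=3,j=3): S=121.0833, (K−S)⁺=0.0000, hold=0.0000 ⇒ V=0.0000 continue  boundary S*=33.3644
step 2: (k=2,j=0): S=41.3603, (K−S)⁺=18.9097, hold=19.1156 ⇒ V=19.1156 continue | (k=2,j=1): S=63.5600, (K−S)⁺=0.0000, hold=6.9520 ⇒ V=6.9520 continue | (k=2,j=2): S=97.6752, (K−S)⁺=0.0000, hold=1.1410 ⇒ V=1.1410 continue  boundary S*=-
step 1: (k=1,j=0): S=51.2724, (K−S)⁺=8.9976, hold=12.9389 ⇒ V=12.9389 continue | (k=1,j=1): S=78.7923, (K−S)⁺=0.0000, hold=4.0401 ⇒ V=4.0401 continue  boundary S*=-
step 0: (k=0,j=0): S=63.5600, (K−S)⁺=0.0000, hold=8.4387 ⇒ V=8.4387 continue  boundary S*=-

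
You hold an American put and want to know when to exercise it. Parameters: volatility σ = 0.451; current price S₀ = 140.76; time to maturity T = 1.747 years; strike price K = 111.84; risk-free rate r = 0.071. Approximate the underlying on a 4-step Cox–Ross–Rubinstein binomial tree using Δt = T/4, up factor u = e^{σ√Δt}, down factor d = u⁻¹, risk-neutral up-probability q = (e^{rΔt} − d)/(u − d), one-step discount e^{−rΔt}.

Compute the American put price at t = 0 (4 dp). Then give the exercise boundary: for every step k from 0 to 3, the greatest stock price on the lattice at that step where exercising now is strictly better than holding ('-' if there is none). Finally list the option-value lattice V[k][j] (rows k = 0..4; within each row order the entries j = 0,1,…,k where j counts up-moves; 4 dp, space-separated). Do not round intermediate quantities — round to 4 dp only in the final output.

Δt=0.43675  u=1.34723  d=0.74226  q=0.47809  discount=0.96947
step 4 (expiry): payoffs max(K−S,0) = 69.1124 34.2878 0.0000 0.0000 0.0000
step 3: (k=3,j=0): S=57.5641, (K−S)⁺=54.2759, hold=50.8611 ⇒ V=54.2759 exercise | (k=3,j=1): S=104.4808, (K−S)⁺=7.3592, hold=17.3486 ⇒ V=17.3486 continue | (k=3,j=2): S=189.6365, (K−S)⁺=0.0000, hold=0.0000 ⇒ V=0.0000 continue | (k=3,j=3): S=344.1970, (K−S)⁺=0.0000, hold=0.0000 ⇒ V=0.0000 continue  boundary S*=57.5641
step 2: (k=2,j=0): S=77.5522, (K−S)⁺=34.2878, hold=35.5030 ⇒ V=35.5030 continue | (k=2,j=1): S=140.7600, (K−S)⁺=0.0000, hold=8.7779 ⇒ V=8.7779 continue | (k=2,j=2): S=255.4845, (K−S)⁺=0.0000, hold=0.0000 ⇒ V=0.0000 continue  boundary S*=-
step 1: (k=1,j=0): S=104.4808, (K−S)⁺=7.3592, hold=22.0320 ⇒ V=22.0320 continue | (k=1,j=1): S=189.6365, (K−S)⁺=0.0000, hold=4.4414 ⇒ V=4.4414 continue  boundary S*=-
step 0: (k=0,j=0): S=140.7600, (K−S)⁺=0.0000, hold=13.2061 ⇒ V=13.2061 continue  boundary S*=-

price = 13.2061
boundary = - - - 57.5641
tree:
13.2061
22.0320 4.4414
35.5030 8.7779 0.0000
54.2759 17.3486 0.0000 0.0000
69.1124 34.2878 0.0000 0.0000 0.0000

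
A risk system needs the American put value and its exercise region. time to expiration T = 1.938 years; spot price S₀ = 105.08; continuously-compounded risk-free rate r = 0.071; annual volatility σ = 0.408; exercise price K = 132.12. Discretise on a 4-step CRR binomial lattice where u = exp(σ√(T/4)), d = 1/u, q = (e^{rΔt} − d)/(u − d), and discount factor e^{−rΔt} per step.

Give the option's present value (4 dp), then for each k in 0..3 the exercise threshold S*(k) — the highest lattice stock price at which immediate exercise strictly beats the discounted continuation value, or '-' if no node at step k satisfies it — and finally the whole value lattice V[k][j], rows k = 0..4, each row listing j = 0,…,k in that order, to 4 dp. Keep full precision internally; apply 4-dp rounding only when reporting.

price = 35.1460
boundary = - 79.1013 59.5453 79.1013
tree:
35.1460
53.0187 19.0730
72.5747 32.4194 6.5585
87.2960 53.0187 13.3170 0.0000
98.3777 72.5747 27.0400 0.0000 0.0000

Δt=0.48450  u=1.32842  d=0.75277  q=0.49027  discount=0.96619
step 4 (expiry): payoffs max(K−S,0) = 98.3777 72.5747 27.0400 0.0000 0.0000
step 3: (k=3,j=0): S=44.8240, (K−S)⁺=87.2960, hold=82.8284 ⇒ V=87.2960 exercise | (k=3,j=1): S=79.1013, (K−S)⁺=53.0187, hold=48.5511 ⇒ V=53.0187 exercise | (k=3,j=2): S=139.5907, (K−S)⁺=0.0000, hold=13.3170 ⇒ V=13.3170 continue | (k=3,j=3): S=246.3368, (K−S)⁺=0.0000, hold=0.0000 ⇒ V=0.0000 continue  boundary S*=79.1013
step 2: (k=2,j=0): S=59.5453, (K−S)⁺=72.5747, hold=68.1072 ⇒ V=72.5747 exercise | (k=2,j=1): S=105.0800, (K−S)⁺=27.0400, hold=32.4194 ⇒ V=32.4194 continue | (k=2,j=2): S=185.4355, (K−S)⁺=0.0000, hold=6.5585 ⇒ V=6.5585 continue  boundary S*=59.5453
step 1: (k=1,j=0): S=79.1013, (K−S)⁺=53.0187, hold=51.0993 ⇒ V=53.0187 exercise | (k=1,j=1): S=139.5907, (K−S)⁺=0.0000, hold=19.0730 ⇒ V=19.0730 continue  boundary S*=79.1013
step 0: (k=0,j=0): S=105.0800, (K−S)⁺=27.0400, hold=35.1460 ⇒ V=35.1460 continue  boundary S*=-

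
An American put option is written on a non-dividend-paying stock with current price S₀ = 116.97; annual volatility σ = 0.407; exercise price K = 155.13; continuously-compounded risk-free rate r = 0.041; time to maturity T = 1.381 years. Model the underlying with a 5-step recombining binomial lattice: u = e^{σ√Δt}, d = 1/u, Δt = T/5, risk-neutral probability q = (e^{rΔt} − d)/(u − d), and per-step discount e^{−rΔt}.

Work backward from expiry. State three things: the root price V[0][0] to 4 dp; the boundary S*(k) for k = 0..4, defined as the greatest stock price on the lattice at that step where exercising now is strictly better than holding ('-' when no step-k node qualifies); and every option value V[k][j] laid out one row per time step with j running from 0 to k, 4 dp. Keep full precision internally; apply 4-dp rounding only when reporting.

params: Δt=0.27620 u=1.23850 d=0.80743 q=0.47315 e^(-rΔt)=0.98874
t_5 payoffs: 114.9878 93.5570 60.6848 10.2631 0.0000 0.0000
t_4: node(4,0) S=49.7160 payoff=105.4140 vs cont=103.6672 → 105.4140 [stop]  node(4,1) S=76.2580 payoff=78.8720 vs cont=77.1252 → 78.8720 [stop]  node(4,2) S=116.9700 payoff=38.1600 vs cont=36.4132 → 38.1600 [stop]  node(4,3) S=179.4171 payoff=0.0000 vs cont=5.3463 → 5.3463 [wait]  node(4,4) S=275.2029 payoff=0.0000 vs cont=0.0000 → 0.0000 [wait]  ⇒ S*(4)=116.9700
t_3: node(3,0) S=61.5730 payoff=93.5570 vs cont=91.8101 → 93.5570 [stop]  node(3,1) S=94.4452 payoff=60.6848 vs cont=58.9380 → 60.6848 [stop]  node(3,2) S=144.8669 payoff=10.2631 vs cont=22.3794 → 22.3794 [wait]  node(3,3) S=222.2073 payoff=0.0000 vs cont=2.7850 → 2.7850 [wait]  ⇒ S*(3)=94.4452
t_2: node(2,0) S=76.2580 payoff=78.8720 vs cont=77.1252 → 78.8720 [stop]  node(2,1) S=116.9700 payoff=38.1600 vs cont=42.0814 → 42.0814 [wait]  node(2,2) S=179.4171 payoff=0.0000 vs cont=12.9607 → 12.9607 [wait]  ⇒ S*(2)=76.2580
t_1: node(1,0) S=94.4452 payoff=60.6848 vs cont=60.7725 → 60.7725 [wait]  node(1,1) S=144.8669 payoff=10.2631 vs cont=27.9843 → 27.9843 [wait]  ⇒ S*(1)=-
t_0: node(0,0) S=116.9700 payoff=38.1600 vs cont=44.7492 → 44.7492 [wait]  ⇒ S*(0)=-

price = 44.7492
boundary = - - 76.2580 94.4452 116.9700
tree:
44.7492
60.7725 27.9843
78.8720 42.0814 12.9607
93.5570 60.6848 22.3794 2.7850
105.4140 78.8720 38.1600 5.3463 0.0000
114.9878 93.5570 60.6848 10.2631 0.0000 0.0000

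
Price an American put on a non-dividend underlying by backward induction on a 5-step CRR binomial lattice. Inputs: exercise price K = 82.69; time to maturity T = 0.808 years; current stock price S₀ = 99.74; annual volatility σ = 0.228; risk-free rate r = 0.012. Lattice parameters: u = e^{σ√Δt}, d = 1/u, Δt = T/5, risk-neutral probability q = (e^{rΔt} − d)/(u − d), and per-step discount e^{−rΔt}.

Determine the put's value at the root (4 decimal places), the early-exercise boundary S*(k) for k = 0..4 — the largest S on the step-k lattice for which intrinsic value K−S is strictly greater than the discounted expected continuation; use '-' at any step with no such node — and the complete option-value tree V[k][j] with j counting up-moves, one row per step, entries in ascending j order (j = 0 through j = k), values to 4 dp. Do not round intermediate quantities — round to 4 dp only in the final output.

price = 1.8492
boundary = - - - - 69.1271
tree:
1.8492
3.1656 0.4736
5.3094 0.9262 0.0000
8.6593 1.8113 0.0000 0.0000
13.5629 3.5423 0.0000 0.0000 0.0000
19.6170 6.9276 0.0000 0.0000 0.0000 0.0000

params: Δt=0.16160 u=1.09599 d=0.91242 q=0.48768 e^(-rΔt)=0.99806
t_5 payoffs: 19.6170 6.9276 0.0000 0.0000 0.0000 0.0000
t_4: node(4,0) S=69.1271 payoff=13.5629 vs cont=13.4027 → 13.5629 [stop]  node(4,1) S=83.0346 payoff=0.0000 vs cont=3.5423 → 3.5423 [wait]  node(4,2) S=99.7400 payoff=0.0000 vs cont=0.0000 → 0.0000 [wait]  node(4,3) S=119.8063 payoff=0.0000 vs cont=0.0000 → 0.0000 [wait]  node(4,4) S=143.9097 payoff=0.0000 vs cont=0.0000 → 0.0000 [wait]  ⇒ S*(4)=69.1271
t_3: node(3,0) S=75.7624 payoff=6.9276 vs cont=8.6593 → 8.6593 [wait]  node(3,1) S=91.0048 payoff=0.0000 vs cont=1.8113 → 1.8113 [wait]  node(3,2) S=109.3137 payoff=0.0000 vs cont=0.0000 → 0.0000 [wait]  node(3,3) S=131.3061 payoff=0.0000 vs cont=0.0000 → 0.0000 [wait]  ⇒ S*(3)=-
t_2: node(2,0) S=83.0346 payoff=0.0000 vs cont=5.3094 → 5.3094 [wait]  node(2,1) S=99.7400 payoff=0.0000 vs cont=0.9262 → 0.9262 [wait]  node(2,2) S=119.8063 payoff=0.0000 vs cont=0.0000 → 0.0000 [wait]  ⇒ S*(2)=-
t_1: node(1,0) S=91.0048 payoff=0.0000 vs cont=3.1656 → 3.1656 [wait]  node(1,1) S=109.3137 payoff=0.0000 vs cont=0.4736 → 0.4736 [wait]  ⇒ S*(1)=-
t_0: node(0,0) S=99.7400 payoff=0.0000 vs cont=1.8492 → 1.8492 [wait]  ⇒ S*(0)=-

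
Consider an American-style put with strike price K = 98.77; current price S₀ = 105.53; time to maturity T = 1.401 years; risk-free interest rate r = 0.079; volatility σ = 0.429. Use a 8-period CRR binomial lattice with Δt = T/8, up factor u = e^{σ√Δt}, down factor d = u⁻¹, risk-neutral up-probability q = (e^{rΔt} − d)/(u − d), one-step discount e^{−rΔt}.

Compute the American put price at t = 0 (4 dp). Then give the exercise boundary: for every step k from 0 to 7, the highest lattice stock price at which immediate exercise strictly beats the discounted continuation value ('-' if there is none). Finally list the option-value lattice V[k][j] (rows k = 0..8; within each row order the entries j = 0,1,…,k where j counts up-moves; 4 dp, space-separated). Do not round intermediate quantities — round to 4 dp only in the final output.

price = 13.0323
boundary = - - - 61.5846 51.4641 61.5846 73.6954 61.5846
tree:
13.0323
19.0930 7.1878
27.1230 11.4010 3.0720
37.1854 17.5743 5.3951 0.7775
47.3059 26.1425 9.2878 1.5574 0.0000
55.7633 37.1854 15.5612 3.1196 0.0000 0.0000
62.8308 47.3059 25.0746 6.2490 0.0000 0.0000 0.0000
68.7369 55.7633 37.1854 12.5177 0.0000 0.0000 0.0000 0.0000
73.6724 62.8308 47.3059 25.0746 0.0000 0.0000 0.0000 0.0000 0.0000

Δt=0.17513, u=1.19665, d=0.83566, q=0.49383, disc=e^(-rΔt)=0.98626
k=8 terminal: V=max(K-S,0) → 73.6724 62.8308 47.3059 25.0746 0.0000 0.0000 0.0000 0.0000 0.0000
k=7: j=0 S=30.0331 intr=68.7369 cont=67.3798 V=68.7369[EX]; j=1 S=43.0067 intr=55.7633 cont=54.4062 V=55.7633[EX]; j=2 S=61.5846 intr=37.1854 cont=35.8283 V=37.1854[EX]; j=3 S=88.1877 intr=10.5823 cont=12.5177 V=12.5177[hold]; j=4 S=126.2827 intr=0.0000 cont=0.0000 V=0.0000[hold]; j=5 S=180.8338 intr=0.0000 cont=0.0000 V=0.0000[hold]; j=6 S=258.9496 intr=0.0000 cont=0.0000 V=0.0000[hold]; j=7 S=370.8097 intr=0.0000 cont=0.0000 V=0.0000[hold]  S*(7)=61.5846
k=6: j=0 S=35.9392 intr=62.8308 cont=61.4737 V=62.8308[EX]; j=1 S=51.4641 intr=47.3059 cont=45.9488 V=47.3059[EX]; j=2 S=73.6954 intr=25.0746 cont=24.6602 V=25.0746[EX]; j=3 S=105.5300 intr=0.0000 cont=6.2490 V=6.2490[hold]; j=4 S=151.1164 intr=0.0000 cont=0.0000 V=0.0000[hold]; j=5 S=216.3951 intr=0.0000 cont=0.0000 V=0.0000[hold]; j=6 S=309.8726 intr=0.0000 cont=0.0000 V=0.0000[hold]  S*(6)=73.6954
k=5: j=0 S=43.0067 intr=55.7633 cont=54.4062 V=55.7633[EX]; j=1 S=61.5846 intr=37.1854 cont=35.8283 V=37.1854[EX]; j=2 S=88.1877 intr=10.5823 cont=15.5612 V=15.5612[hold]; j=3 S=126.2827 intr=0.0000 cont=3.1196 V=3.1196[hold]; j=4 S=180.8338 intr=0.0000 cont=0.0000 V=0.0000[hold]; j=5 S=258.9496 intr=0.0000 cont=0.0000 V=0.0000[hold]  S*(5)=61.5846
k=4: j=0 S=51.4641 intr=47.3059 cont=45.9488 V=47.3059[EX]; j=1 S=73.6954 intr=25.0746 cont=26.1425 V=26.1425[hold]; j=2 S=105.5300 intr=0.0000 cont=9.2878 V=9.2878[hold]; j=3 S=151.1164 intr=0.0000 cont=1.5574 V=1.5574[hold]; j=4 S=216.3951 intr=0.0000 cont=0.0000 V=0.0000[hold]  S*(4)=51.4641
k=3: j=0 S=61.5846 intr=37.1854 cont=36.3484 V=37.1854[EX]; j=1 S=88.1877 intr=10.5823 cont=17.5743 V=17.5743[hold]; j=2 S=126.2827 intr=0.0000 cont=5.3951 V=5.3951[hold]; j=3 S=180.8338 intr=0.0000 cont=0.7775 V=0.7775[hold]  S*(3)=61.5846
k=2: j=0 S=73.6954 intr=25.0746 cont=27.1230 V=27.1230[hold]; j=1 S=105.5300 intr=0.0000 cont=11.4010 V=11.4010[hold]; j=2 S=151.1164 intr=0.0000 cont=3.0720 V=3.0720[hold]  S*(2)=-
k=1: j=0 S=88.1877 intr=10.5823 cont=19.0930 V=19.0930[hold]; j=1 S=126.2827 intr=0.0000 cont=7.1878 V=7.1878[hold]  S*(1)=-
k=0: j=0 S=105.5300 intr=0.0000 cont=13.0323 V=13.0323[hold]  S*(0)=-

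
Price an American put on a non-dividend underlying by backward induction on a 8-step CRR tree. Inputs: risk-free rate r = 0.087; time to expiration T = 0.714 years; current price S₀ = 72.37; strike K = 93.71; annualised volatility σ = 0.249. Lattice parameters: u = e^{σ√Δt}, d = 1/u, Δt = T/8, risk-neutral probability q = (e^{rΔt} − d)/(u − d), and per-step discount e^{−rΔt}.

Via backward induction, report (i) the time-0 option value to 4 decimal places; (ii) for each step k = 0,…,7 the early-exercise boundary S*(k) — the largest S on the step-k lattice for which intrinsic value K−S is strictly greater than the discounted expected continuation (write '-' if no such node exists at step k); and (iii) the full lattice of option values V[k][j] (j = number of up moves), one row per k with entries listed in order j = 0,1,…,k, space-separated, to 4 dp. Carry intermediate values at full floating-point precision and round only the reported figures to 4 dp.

price = 21.3400
boundary = 72.3700 77.9588 72.3700 77.9588 72.3700 77.9588 83.9791 77.9588
tree:
21.3400
26.5281 15.7512
31.3443 21.3400 10.6705
35.8152 26.5281 15.7512 6.3883
39.9656 31.3443 21.3400 10.2556 3.1034
43.8185 35.8152 26.5281 15.7512 5.6049 0.9635
47.3951 39.9656 31.3443 21.3400 9.7309 2.0827 0.0000
50.7154 43.8185 35.8152 26.5281 15.7512 4.5019 0.0000 0.0000
53.7976 47.3951 39.9656 31.3443 21.3400 9.7309 0.0000 0.0000 0.0000

params: Δt=0.08925 u=1.07722 d=0.92831 q=0.53376 e^(-rΔt)=0.99227
t_8 payoffs: 53.7976 47.3951 39.9656 31.3443 21.3400 9.7309 0.0000 0.0000 0.0000
t_7: node(7,0) S=42.9946 payoff=50.7154 vs cont=49.9906 → 50.7154 [stop]  node(7,1) S=49.8915 payoff=43.8185 vs cont=43.0936 → 43.8185 [stop]  node(7,2) S=57.8948 payoff=35.8152 vs cont=35.0904 → 35.8152 [stop]  node(7,3) S=67.1819 payoff=26.5281 vs cont=25.8033 → 26.5281 [stop]  node(7,4) S=77.9588 payoff=15.7512 vs cont=15.0264 → 15.7512 [stop]  node(7,5) S=90.4644 payoff=3.2456 vs cont=4.5019 → 4.5019 [wait]  node(7,6) S=104.9761 payoff=0.0000 vs cont=0.0000 → 0.0000 [wait]  node(7,7) S=121.8156 payoff=0.0000 vs cont=0.0000 → 0.0000 [wait]  ⇒ S*(7)=77.9588
t_6: node(6,0) S=46.3149 payoff=47.3951 vs cont=46.6703 → 47.3951 [stop]  node(6,1) S=53.7444 payoff=39.9656 vs cont=39.2408 → 39.9656 [stop]  node(6,2) S=62.3657 payoff=31.3443 vs cont=30.6195 → 31.3443 [stop]  node(6,3) S=72.3700 payoff=21.3400 vs cont=20.6152 → 21.3400 [stop]  node(6,4) S=83.9791 payoff=9.7309 vs cont=9.6714 → 9.7309 [stop]  node(6,5) S=97.4505 payoff=0.0000 vs cont=2.0827 → 2.0827 [wait]  node(6,6) S=113.0828 payoff=0.0000 vs cont=0.0000 → 0.0000 [wait]  ⇒ S*(6)=83.9791
t_5: node(5,0) S=49.8915 payoff=43.8185 vs cont=43.0936 → 43.8185 [stop]  node(5,1) S=57.8948 payoff=35.8152 vs cont=35.0904 → 35.8152 [stop]  node(5,2) S=67.1819 payoff=26.5281 vs cont=25.8033 → 26.5281 [stop]  node(5,3) S=77.9588 payoff=15.7512 vs cont=15.0264 → 15.7512 [stop]  node(5,4) S=90.4644 payoff=3.2456 vs cont=5.6049 → 5.6049 [wait]  node(5,5) S=104.9761 payoff=0.0000 vs cont=0.9635 → 0.9635 [wait]  ⇒ S*(5)=77.9588
t_4: node(4,0) S=53.7444 payoff=39.9656 vs cont=39.2408 → 39.9656 [stop]  node(4,1) S=62.3657 payoff=31.3443 vs cont=30.6195 → 31.3443 [stop]  node(4,2) S=72.3700 payoff=21.3400 vs cont=20.6152 → 21.3400 [stop]  node(4,3) S=83.9791 payoff=9.7309 vs cont=10.2556 → 10.2556 [wait]  node(4,4) S=97.4505 payoff=0.0000 vs cont=3.1034 → 3.1034 [wait]  ⇒ S*(4)=72.3700
t_3: node(3,0) S=57.8948 payoff=35.8152 vs cont=35.0904 → 35.8152 [stop]  node(3,1) S=67.1819 payoff=26.5281 vs cont=25.8033 → 26.5281 [stop]  node(3,2) S=77.9588 payoff=15.7512 vs cont=15.3043 → 15.7512 [stop]  node(3,3) S=90.4644 payoff=3.2456 vs cont=6.3883 → 6.3883 [wait]  ⇒ S*(3)=77.9588
t_2: node(2,0) S=62.3657 payoff=31.3443 vs cont=30.6195 → 31.3443 [stop]  node(2,1) S=72.3700 payoff=21.3400 vs cont=20.6152 → 21.3400 [stop]  node(2,2) S=83.9791 payoff=9.7309 vs cont=10.6705 → 10.6705 [wait]  ⇒ S*(2)=72.3700
t_1: node(1,0) S=67.1819 payoff=26.5281 vs cont=25.8033 → 26.5281 [stop]  node(1,1) S=77.9588 payoff=15.7512 vs cont=15.5241 → 15.7512 [stop]  ⇒ S*(1)=77.9588
t_0: node(0,0) S=72.3700 payoff=21.3400 vs cont=20.6152 → 21.3400 [stop]  ⇒ S*(0)=72.3700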